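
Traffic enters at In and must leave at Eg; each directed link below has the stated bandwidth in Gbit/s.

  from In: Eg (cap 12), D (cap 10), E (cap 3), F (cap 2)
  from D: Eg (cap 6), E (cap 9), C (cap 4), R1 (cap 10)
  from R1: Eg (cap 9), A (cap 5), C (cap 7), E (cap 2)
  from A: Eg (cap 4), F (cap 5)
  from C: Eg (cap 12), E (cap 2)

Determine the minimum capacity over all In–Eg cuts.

22

Augment In→Eg: bottleneck 12, flow now 12.
Augment In→D→Eg: bottleneck 6, flow now 18.
Augment In→D→R1→Eg: bottleneck 4, flow now 22.
No augmenting path remains; maximum flow = 22.
By max-flow min-cut, the minimum cut capacity equals the max flow.
In the residual graph, reachable from In: {In, F, E}.
Min-cut edges: In→D (10), In→Eg (12); capacity 10 + 12 = 22.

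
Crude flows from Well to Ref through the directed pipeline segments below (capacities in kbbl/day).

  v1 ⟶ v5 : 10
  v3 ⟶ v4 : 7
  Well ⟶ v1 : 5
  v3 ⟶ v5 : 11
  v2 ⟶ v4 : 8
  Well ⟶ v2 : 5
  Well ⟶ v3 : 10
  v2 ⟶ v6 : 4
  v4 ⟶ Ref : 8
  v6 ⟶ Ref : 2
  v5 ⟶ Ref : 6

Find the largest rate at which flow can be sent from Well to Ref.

Augment Well→v1→v5→Ref: bottleneck 5, flow now 5.
Augment Well→v2→v4→Ref: bottleneck 5, flow now 10.
Augment Well→v3→v4→Ref: bottleneck 3, flow now 13.
Augment Well→v3→v5→Ref: bottleneck 1, flow now 14.
Augment Well→v3→v4→v2→v6→Ref: bottleneck 2, flow now 16. (uses reverse residual edge)
No augmenting path remains; maximum flow = 16.
In the residual graph, reachable from Well: {Well, v1, v2, v3, v4, v5, v6}.
Min-cut edges: v4→Ref (8), v5→Ref (6), v6→Ref (2); capacity 8 + 6 + 2 = 16.
This cut is saturated, so no flow can exceed 16.

16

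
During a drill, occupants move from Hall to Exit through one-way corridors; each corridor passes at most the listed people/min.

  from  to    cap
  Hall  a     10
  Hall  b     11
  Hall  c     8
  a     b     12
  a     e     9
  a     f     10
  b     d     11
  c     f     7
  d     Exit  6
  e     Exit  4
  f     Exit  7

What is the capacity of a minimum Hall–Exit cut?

17

Augment Hall→a→e→Exit: bottleneck 4, flow now 4.
Augment Hall→a→f→Exit: bottleneck 6, flow now 10.
Augment Hall→b→d→Exit: bottleneck 6, flow now 16.
Augment Hall→c→f→Exit: bottleneck 1, flow now 17.
No augmenting path remains; maximum flow = 17.
By max-flow min-cut, the minimum cut capacity equals the max flow.
In the residual graph, reachable from Hall: {Hall, a, b, c, d, e, f}.
Min-cut edges: d→Exit (6), e→Exit (4), f→Exit (7); capacity 6 + 4 + 7 = 17.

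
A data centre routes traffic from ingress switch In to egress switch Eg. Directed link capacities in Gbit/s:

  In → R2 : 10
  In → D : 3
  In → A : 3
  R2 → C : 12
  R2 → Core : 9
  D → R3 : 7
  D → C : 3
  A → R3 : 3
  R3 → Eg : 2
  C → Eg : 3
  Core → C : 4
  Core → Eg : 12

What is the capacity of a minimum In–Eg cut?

14

Augment In→R2→C→Eg: bottleneck 3, flow now 3.
Augment In→R2→Core→Eg: bottleneck 7, flow now 10.
Augment In→D→R3→Eg: bottleneck 2, flow now 12.
Augment In→D→C→R2→Core→Eg: bottleneck 1, flow now 13. (uses reverse residual edge)
Augment In→A→R3→D→C→R2→Core→Eg: bottleneck 1, flow now 14. (uses reverse residual edge)
No augmenting path remains; maximum flow = 14.
By max-flow min-cut, the minimum cut capacity equals the max flow.
In the residual graph, reachable from In: {In, R2, D, A, R3, C}.
Min-cut edges: R2→Core (9), R3→Eg (2), C→Eg (3); capacity 9 + 2 + 3 = 14.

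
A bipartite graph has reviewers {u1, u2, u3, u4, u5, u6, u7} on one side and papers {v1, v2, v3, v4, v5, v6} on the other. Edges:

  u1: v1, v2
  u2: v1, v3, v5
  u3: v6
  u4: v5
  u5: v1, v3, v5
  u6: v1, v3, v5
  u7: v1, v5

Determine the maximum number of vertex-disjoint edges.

Unit-capacity flow: source→left, listed edges, right→sink; max matching = max flow.
Augmenting path u1→v1 (+1); matched 1.
Augmenting path u2→v3 (+1); matched 2.
Augmenting path u3→v6 (+1); matched 3.
Augmenting path u4→v5 (+1); matched 4.
Augmenting path u5→v1→u1→v2 (+1); matched 5.
No augmenting path remains; maximum matching = 5.
König certificate: {u1, u3, v1, v3, v5} is a vertex cover of size 5 (every listed pair touches it), so no matching can be larger.

5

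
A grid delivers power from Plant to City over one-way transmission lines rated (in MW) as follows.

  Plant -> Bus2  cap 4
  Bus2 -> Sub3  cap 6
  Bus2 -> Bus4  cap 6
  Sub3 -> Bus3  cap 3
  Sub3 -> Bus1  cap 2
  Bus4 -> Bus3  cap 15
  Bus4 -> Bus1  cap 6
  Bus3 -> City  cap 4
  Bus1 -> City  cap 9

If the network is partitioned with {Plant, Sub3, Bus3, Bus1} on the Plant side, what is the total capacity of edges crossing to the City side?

Edges leaving {Plant, Sub3, Bus3, Bus1}: Plant→Bus2 (4), Bus3→City (4), Bus1→City (9).
Cut capacity = 4 + 4 + 9 = 17.

17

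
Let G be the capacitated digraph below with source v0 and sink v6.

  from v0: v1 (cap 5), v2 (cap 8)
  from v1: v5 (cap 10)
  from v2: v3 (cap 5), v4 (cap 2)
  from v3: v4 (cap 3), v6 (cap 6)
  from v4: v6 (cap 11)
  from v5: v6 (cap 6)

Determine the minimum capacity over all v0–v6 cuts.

12

Augment v0→v1→v5→v6: bottleneck 5, flow now 5.
Augment v0→v2→v3→v6: bottleneck 5, flow now 10.
Augment v0→v2→v4→v6: bottleneck 2, flow now 12.
No augmenting path remains; maximum flow = 12.
By max-flow min-cut, the minimum cut capacity equals the max flow.
In the residual graph, reachable from v0: {v0, v2}.
Min-cut edges: v0→v1 (5), v2→v3 (5), v2→v4 (2); capacity 5 + 5 + 2 = 12.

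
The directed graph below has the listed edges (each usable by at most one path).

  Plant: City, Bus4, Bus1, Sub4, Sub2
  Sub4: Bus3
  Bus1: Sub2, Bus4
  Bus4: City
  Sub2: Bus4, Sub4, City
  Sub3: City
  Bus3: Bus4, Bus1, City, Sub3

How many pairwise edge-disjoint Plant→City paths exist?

Assign every edge capacity 1; by Menger, the answer equals the max flow.
Path Plant→City (+1); total 1.
Path Plant→Sub2→City (+1); total 2.
Path Plant→Bus4→City (+1); total 3.
Path Plant→Sub4→Bus3→City (+1); total 4.
No residual Plant→City path; max flow = 4.
Certifying cut of size 4: {Bus4→City, Plant→City, Sub2→City, Sub4→Bus3}.

4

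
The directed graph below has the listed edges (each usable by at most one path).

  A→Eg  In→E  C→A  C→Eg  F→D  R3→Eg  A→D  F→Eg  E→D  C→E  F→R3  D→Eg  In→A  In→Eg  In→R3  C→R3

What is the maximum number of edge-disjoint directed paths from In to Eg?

4

Assign every edge capacity 1; by Menger, the answer equals the max flow.
Path In→Eg (+1); total 1.
Path In→A→Eg (+1); total 2.
Path In→R3→Eg (+1); total 3.
Path In→E→D→Eg (+1); total 4.
No residual In→Eg path; max flow = 4.
Certifying cut of size 4: {In→A, In→E, In→Eg, In→R3}.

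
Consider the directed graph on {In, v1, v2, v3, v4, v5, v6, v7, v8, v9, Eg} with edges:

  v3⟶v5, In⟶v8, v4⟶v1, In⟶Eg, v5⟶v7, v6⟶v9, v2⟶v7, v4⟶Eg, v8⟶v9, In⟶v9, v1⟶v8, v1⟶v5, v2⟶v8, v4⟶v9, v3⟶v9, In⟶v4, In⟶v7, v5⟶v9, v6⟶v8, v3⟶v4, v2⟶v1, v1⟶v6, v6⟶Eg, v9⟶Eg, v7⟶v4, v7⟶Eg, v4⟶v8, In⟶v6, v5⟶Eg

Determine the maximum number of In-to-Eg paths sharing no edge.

5

Assign every edge capacity 1; by Menger, the answer equals the max flow.
Path In→Eg (+1); total 1.
Path In→v4→Eg (+1); total 2.
Path In→v6→Eg (+1); total 3.
Path In→v7→Eg (+1); total 4.
Path In→v9→Eg (+1); total 5.
No residual In→Eg path; max flow = 5.
Certifying cut of size 5: {In→Eg, In→v4, In→v6, In→v7, v9→Eg}.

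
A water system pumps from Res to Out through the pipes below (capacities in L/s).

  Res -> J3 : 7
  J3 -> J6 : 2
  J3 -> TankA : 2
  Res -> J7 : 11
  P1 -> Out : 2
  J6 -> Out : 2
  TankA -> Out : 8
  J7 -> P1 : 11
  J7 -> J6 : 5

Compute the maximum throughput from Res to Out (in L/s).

Augment Res→J7→P1→Out: bottleneck 2, flow now 2.
Augment Res→J7→J6→Out: bottleneck 2, flow now 4.
Augment Res→J3→TankA→Out: bottleneck 2, flow now 6.
No augmenting path remains; maximum flow = 6.
In the residual graph, reachable from Res: {Res, J7, J3, P1, J6}.
Min-cut edges: J3→TankA (2), P1→Out (2), J6→Out (2); capacity 2 + 2 + 2 = 6.
This cut is saturated, so no flow can exceed 6.

6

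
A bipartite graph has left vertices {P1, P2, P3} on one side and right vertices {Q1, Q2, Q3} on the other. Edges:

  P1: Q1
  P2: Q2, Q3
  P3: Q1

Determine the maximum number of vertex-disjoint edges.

2

Unit-capacity flow: source→left, listed edges, right→sink; max matching = max flow.
Augmenting path P1→Q1 (+1); matched 1.
Augmenting path P2→Q2 (+1); matched 2.
No augmenting path remains; maximum matching = 2.
König certificate: {P2, Q1} is a vertex cover of size 2 (every listed pair touches it), so no matching can be larger.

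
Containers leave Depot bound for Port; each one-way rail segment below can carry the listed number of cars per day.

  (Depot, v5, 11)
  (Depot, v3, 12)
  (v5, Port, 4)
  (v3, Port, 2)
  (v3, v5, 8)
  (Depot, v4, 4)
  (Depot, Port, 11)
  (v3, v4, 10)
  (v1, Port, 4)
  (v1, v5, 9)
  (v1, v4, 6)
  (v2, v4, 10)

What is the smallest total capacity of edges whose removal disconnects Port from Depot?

Augment Depot→Port: bottleneck 11, flow now 11.
Augment Depot→v3→Port: bottleneck 2, flow now 13.
Augment Depot→v5→Port: bottleneck 4, flow now 17.
No augmenting path remains; maximum flow = 17.
By max-flow min-cut, the minimum cut capacity equals the max flow.
In the residual graph, reachable from Depot: {Depot, v3, v4, v5}.
Min-cut edges: Depot→Port (11), v3→Port (2), v5→Port (4); capacity 11 + 2 + 4 = 17.

17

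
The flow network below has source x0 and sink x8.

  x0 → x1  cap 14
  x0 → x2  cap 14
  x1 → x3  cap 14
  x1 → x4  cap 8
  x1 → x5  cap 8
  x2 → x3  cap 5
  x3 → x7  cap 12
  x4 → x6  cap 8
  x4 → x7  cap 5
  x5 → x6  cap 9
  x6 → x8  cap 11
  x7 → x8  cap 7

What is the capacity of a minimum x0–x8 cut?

Augment x0→x1→x3→x7→x8: bottleneck 7, flow now 7.
Augment x0→x1→x4→x6→x8: bottleneck 7, flow now 14.
Augment x0→x2→x3→x1→x4→x6→x8: bottleneck 1, flow now 15. (uses reverse residual edge)
Augment x0→x2→x3→x1→x5→x6→x8: bottleneck 3, flow now 18. (uses reverse residual edge)
No augmenting path remains; maximum flow = 18.
By max-flow min-cut, the minimum cut capacity equals the max flow.
In the residual graph, reachable from x0: {x0, x1, x2, x3, x4, x5, x6, x7}.
Min-cut edges: x6→x8 (11), x7→x8 (7); capacity 11 + 7 = 18.

18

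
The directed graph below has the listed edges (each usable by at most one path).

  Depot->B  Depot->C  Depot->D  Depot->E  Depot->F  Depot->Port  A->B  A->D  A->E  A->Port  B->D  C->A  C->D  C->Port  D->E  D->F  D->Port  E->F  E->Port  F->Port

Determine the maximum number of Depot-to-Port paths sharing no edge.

5

Assign every edge capacity 1; by Menger, the answer equals the max flow.
Path Depot→Port (+1); total 1.
Path Depot→C→Port (+1); total 2.
Path Depot→D→Port (+1); total 3.
Path Depot→E→Port (+1); total 4.
Path Depot→F→Port (+1); total 5.
No residual Depot→Port path; max flow = 5.
Certifying cut of size 5: {D→Port, Depot→C, Depot→Port, E→Port, F→Port}.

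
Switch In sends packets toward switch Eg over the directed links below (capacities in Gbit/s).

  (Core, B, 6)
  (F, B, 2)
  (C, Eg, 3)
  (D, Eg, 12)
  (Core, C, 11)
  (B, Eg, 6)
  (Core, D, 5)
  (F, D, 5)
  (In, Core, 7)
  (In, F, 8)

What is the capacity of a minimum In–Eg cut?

14

Augment In→F→D→Eg: bottleneck 5, flow now 5.
Augment In→F→B→Eg: bottleneck 2, flow now 7.
Augment In→Core→C→Eg: bottleneck 3, flow now 10.
Augment In→Core→D→Eg: bottleneck 4, flow now 14.
No augmenting path remains; maximum flow = 14.
By max-flow min-cut, the minimum cut capacity equals the max flow.
In the residual graph, reachable from In: {In, F}.
Min-cut edges: In→Core (7), F→D (5), F→B (2); capacity 7 + 5 + 2 = 14.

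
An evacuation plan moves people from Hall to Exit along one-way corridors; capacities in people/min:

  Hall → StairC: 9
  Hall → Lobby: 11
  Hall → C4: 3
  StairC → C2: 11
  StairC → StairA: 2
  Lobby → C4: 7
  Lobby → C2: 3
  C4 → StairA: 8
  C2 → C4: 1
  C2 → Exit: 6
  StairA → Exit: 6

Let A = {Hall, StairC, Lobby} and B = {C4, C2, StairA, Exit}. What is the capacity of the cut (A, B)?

26

Edges leaving {Hall, StairC, Lobby}: Hall→C4 (3), StairC→C2 (11), StairC→StairA (2), Lobby→C4 (7), Lobby→C2 (3).
Cut capacity = 3 + 11 + 2 + 7 + 3 = 26.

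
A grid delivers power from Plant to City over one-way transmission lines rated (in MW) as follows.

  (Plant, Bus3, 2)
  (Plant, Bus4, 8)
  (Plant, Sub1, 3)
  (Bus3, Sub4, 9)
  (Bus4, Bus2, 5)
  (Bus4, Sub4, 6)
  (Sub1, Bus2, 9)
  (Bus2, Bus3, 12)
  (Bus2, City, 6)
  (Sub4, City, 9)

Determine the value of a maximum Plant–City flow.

Augment Plant→Bus3→Sub4→City: bottleneck 2, flow now 2.
Augment Plant→Bus4→Bus2→City: bottleneck 5, flow now 7.
Augment Plant→Bus4→Sub4→City: bottleneck 3, flow now 10.
Augment Plant→Sub1→Bus2→City: bottleneck 1, flow now 11.
Augment Plant→Sub1→Bus2→Bus3→Sub4→City: bottleneck 2, flow now 13.
No augmenting path remains; maximum flow = 13.
In the residual graph, reachable from Plant: {Plant}.
Min-cut edges: Plant→Bus3 (2), Plant→Bus4 (8), Plant→Sub1 (3); capacity 2 + 8 + 3 = 13.
This cut is saturated, so no flow can exceed 13.

13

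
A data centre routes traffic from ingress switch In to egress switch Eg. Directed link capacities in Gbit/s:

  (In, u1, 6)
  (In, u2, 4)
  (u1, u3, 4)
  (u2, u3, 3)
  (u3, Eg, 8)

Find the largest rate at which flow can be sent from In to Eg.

Augment In→u1→u3→Eg: bottleneck 4, flow now 4.
Augment In→u2→u3→Eg: bottleneck 3, flow now 7.
No augmenting path remains; maximum flow = 7.
In the residual graph, reachable from In: {In, u1, u2}.
Min-cut edges: u1→u3 (4), u2→u3 (3); capacity 4 + 3 = 7.
This cut is saturated, so no flow can exceed 7.

7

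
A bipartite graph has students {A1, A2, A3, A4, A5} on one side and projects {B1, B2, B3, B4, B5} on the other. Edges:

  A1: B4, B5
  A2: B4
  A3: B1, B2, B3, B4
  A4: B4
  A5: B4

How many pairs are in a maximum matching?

3

Unit-capacity flow: source→left, listed edges, right→sink; max matching = max flow.
Augmenting path A1→B4 (+1); matched 1.
Augmenting path A3→B1 (+1); matched 2.
Augmenting path A2→B4→A1→B5 (+1); matched 3.
No augmenting path remains; maximum matching = 3.
König certificate: {A1, A3, B4} is a vertex cover of size 3 (every listed pair touches it), so no matching can be larger.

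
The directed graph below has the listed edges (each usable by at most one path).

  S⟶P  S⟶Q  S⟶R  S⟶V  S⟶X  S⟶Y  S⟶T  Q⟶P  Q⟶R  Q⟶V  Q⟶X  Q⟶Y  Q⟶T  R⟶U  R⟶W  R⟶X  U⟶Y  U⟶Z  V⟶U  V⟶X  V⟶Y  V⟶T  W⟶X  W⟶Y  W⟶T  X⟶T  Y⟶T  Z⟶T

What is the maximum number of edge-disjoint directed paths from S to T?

Assign every edge capacity 1; by Menger, the answer equals the max flow.
Path S→T (+1); total 1.
Path S→Q→T (+1); total 2.
Path S→V→T (+1); total 3.
Path S→X→T (+1); total 4.
Path S→Y→T (+1); total 5.
Path S→R→W→T (+1); total 6.
No residual S→T path; max flow = 6.
Certifying cut of size 6: {S→Q, S→R, S→T, S→V, S→X, S→Y}.

6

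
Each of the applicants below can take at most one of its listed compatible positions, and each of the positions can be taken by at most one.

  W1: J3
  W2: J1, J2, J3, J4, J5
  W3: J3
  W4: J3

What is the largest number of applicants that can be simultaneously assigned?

Unit-capacity flow: source→left, listed edges, right→sink; max matching = max flow.
Augmenting path W1→J3 (+1); matched 1.
Augmenting path W2→J1 (+1); matched 2.
No augmenting path remains; maximum matching = 2.
König certificate: {W2, J3} is a vertex cover of size 2 (every listed pair touches it), so no matching can be larger.

2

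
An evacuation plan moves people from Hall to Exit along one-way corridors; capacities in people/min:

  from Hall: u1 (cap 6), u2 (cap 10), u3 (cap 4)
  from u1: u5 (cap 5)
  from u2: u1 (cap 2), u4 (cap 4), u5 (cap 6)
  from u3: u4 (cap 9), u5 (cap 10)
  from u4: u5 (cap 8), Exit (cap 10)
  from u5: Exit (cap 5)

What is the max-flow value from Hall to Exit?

Augment Hall→u1→u5→Exit: bottleneck 5, flow now 5.
Augment Hall→u2→u4→Exit: bottleneck 4, flow now 9.
Augment Hall→u3→u4→Exit: bottleneck 4, flow now 13.
No augmenting path remains; maximum flow = 13.
In the residual graph, reachable from Hall: {Hall, u1, u2, u5}.
Min-cut edges: Hall→u3 (4), u2→u4 (4), u5→Exit (5); capacity 4 + 4 + 5 = 13.
This cut is saturated, so no flow can exceed 13.

13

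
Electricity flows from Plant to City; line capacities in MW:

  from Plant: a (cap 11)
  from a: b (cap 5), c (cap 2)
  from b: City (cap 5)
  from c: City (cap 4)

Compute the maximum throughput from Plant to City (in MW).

7

Augment Plant→a→b→City: bottleneck 5, flow now 5.
Augment Plant→a→c→City: bottleneck 2, flow now 7.
No augmenting path remains; maximum flow = 7.
In the residual graph, reachable from Plant: {Plant, a}.
Min-cut edges: a→b (5), a→c (2); capacity 5 + 2 = 7.
This cut is saturated, so no flow can exceed 7.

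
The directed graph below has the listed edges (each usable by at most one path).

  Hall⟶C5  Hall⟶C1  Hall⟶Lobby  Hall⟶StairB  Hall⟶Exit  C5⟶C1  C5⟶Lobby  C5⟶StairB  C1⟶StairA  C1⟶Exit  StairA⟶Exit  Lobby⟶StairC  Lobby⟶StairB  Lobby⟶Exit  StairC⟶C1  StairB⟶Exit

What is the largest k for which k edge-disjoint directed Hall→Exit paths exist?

5

Assign every edge capacity 1; by Menger, the answer equals the max flow.
Path Hall→Exit (+1); total 1.
Path Hall→C1→Exit (+1); total 2.
Path Hall→Lobby→Exit (+1); total 3.
Path Hall→StairB→Exit (+1); total 4.
Path Hall→C5→C1→StairA→Exit (+1); total 5.
No residual Hall→Exit path; max flow = 5.
Certifying cut of size 5: {Hall→C1, Hall→C5, Hall→Exit, Hall→Lobby, Hall→StairB}.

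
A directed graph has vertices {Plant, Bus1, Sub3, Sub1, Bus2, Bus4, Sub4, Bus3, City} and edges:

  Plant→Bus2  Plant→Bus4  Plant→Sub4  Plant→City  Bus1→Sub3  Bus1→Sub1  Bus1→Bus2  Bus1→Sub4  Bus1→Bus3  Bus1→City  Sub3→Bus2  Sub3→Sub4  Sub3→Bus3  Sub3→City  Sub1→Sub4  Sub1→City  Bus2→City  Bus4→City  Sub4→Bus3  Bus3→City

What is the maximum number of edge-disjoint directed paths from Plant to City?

Assign every edge capacity 1; by Menger, the answer equals the max flow.
Path Plant→City (+1); total 1.
Path Plant→Bus2→City (+1); total 2.
Path Plant→Bus4→City (+1); total 3.
Path Plant→Sub4→Bus3→City (+1); total 4.
No residual Plant→City path; max flow = 4.
Certifying cut of size 4: {Plant→Bus2, Plant→Bus4, Plant→City, Plant→Sub4}.

4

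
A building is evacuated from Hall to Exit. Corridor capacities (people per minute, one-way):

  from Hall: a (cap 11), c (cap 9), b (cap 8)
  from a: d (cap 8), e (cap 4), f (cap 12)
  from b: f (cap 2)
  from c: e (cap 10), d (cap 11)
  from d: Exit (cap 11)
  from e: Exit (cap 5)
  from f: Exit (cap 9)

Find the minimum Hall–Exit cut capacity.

Augment Hall→a→d→Exit: bottleneck 8, flow now 8.
Augment Hall→a→e→Exit: bottleneck 3, flow now 11.
Augment Hall→b→f→Exit: bottleneck 2, flow now 13.
Augment Hall→c→d→Exit: bottleneck 3, flow now 16.
Augment Hall→c→e→Exit: bottleneck 2, flow now 18.
Augment Hall→c→d→a→f→Exit: bottleneck 4, flow now 22. (uses reverse residual edge)
No augmenting path remains; maximum flow = 22.
By max-flow min-cut, the minimum cut capacity equals the max flow.
In the residual graph, reachable from Hall: {Hall, b}.
Min-cut edges: Hall→a (11), Hall→c (9), b→f (2); capacity 11 + 9 + 2 = 22.

22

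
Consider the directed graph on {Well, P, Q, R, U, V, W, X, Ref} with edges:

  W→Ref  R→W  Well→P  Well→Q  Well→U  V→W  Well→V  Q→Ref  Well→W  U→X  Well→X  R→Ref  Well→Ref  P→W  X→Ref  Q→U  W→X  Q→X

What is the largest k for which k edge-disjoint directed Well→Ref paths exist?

Assign every edge capacity 1; by Menger, the answer equals the max flow.
Path Well→Ref (+1); total 1.
Path Well→Q→Ref (+1); total 2.
Path Well→W→Ref (+1); total 3.
Path Well→X→Ref (+1); total 4.
No residual Well→Ref path; max flow = 4.
Certifying cut of size 4: {W→Ref, Well→Q, Well→Ref, X→Ref}.

4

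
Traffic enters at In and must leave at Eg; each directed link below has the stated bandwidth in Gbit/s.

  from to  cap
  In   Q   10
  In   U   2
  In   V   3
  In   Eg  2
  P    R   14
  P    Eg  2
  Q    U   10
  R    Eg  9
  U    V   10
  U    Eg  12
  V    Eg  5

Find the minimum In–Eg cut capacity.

17

Augment In→Eg: bottleneck 2, flow now 2.
Augment In→U→Eg: bottleneck 2, flow now 4.
Augment In→V→Eg: bottleneck 3, flow now 7.
Augment In→Q→U→Eg: bottleneck 10, flow now 17.
No augmenting path remains; maximum flow = 17.
By max-flow min-cut, the minimum cut capacity equals the max flow.
In the residual graph, reachable from In: {In}.
Min-cut edges: In→Q (10), In→U (2), In→V (3), In→Eg (2); capacity 10 + 2 + 3 + 2 = 17.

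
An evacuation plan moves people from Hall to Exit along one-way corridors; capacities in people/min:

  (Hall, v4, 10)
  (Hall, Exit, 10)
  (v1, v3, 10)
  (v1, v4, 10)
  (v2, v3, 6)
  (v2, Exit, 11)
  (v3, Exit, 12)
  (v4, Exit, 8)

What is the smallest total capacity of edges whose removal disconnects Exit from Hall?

Augment Hall→Exit: bottleneck 10, flow now 10.
Augment Hall→v4→Exit: bottleneck 8, flow now 18.
No augmenting path remains; maximum flow = 18.
By max-flow min-cut, the minimum cut capacity equals the max flow.
In the residual graph, reachable from Hall: {Hall, v4}.
Min-cut edges: Hall→Exit (10), v4→Exit (8); capacity 10 + 8 = 18.

18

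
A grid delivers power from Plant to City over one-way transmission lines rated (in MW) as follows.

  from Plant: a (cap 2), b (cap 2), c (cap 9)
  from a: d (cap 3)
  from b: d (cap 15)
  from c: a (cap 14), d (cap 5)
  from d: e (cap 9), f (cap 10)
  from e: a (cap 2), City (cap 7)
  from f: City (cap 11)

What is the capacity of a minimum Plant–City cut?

Augment Plant→a→d→e→City: bottleneck 2, flow now 2.
Augment Plant→b→d→e→City: bottleneck 2, flow now 4.
Augment Plant→c→d→e→City: bottleneck 3, flow now 7.
Augment Plant→c→d→f→City: bottleneck 2, flow now 9.
Augment Plant→c→a→d→f→City: bottleneck 1, flow now 10.
No augmenting path remains; maximum flow = 10.
By max-flow min-cut, the minimum cut capacity equals the max flow.
In the residual graph, reachable from Plant: {Plant, a, c}.
Min-cut edges: Plant→b (2), a→d (3), c→d (5); capacity 2 + 3 + 5 = 10.

10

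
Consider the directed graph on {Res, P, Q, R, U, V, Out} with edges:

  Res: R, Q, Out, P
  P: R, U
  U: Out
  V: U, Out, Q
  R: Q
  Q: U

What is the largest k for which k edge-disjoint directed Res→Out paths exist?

Assign every edge capacity 1; by Menger, the answer equals the max flow.
Path Res→Out (+1); total 1.
Path Res→P→U→Out (+1); total 2.
No residual Res→Out path; max flow = 2.
Certifying cut of size 2: {Res→Out, U→Out}.

2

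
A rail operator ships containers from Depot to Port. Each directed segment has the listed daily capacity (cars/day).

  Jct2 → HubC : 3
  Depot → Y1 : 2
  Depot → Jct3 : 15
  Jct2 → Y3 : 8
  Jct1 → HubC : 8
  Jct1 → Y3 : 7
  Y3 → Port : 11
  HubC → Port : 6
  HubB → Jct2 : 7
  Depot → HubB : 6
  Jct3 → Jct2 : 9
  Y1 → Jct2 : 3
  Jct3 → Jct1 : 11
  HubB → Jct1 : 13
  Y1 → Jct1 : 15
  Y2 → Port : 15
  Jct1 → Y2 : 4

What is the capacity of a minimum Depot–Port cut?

21

Augment Depot→Jct3→Jct1→HubC→Port: bottleneck 6, flow now 6.
Augment Depot→Jct3→Jct1→Y3→Port: bottleneck 5, flow now 11.
Augment Depot→Jct3→Jct2→Y3→Port: bottleneck 4, flow now 15.
Augment Depot→Y1→Jct1→Y3→Port: bottleneck 2, flow now 17.
Augment Depot→HubB→Jct1→Y2→Port: bottleneck 4, flow now 21.
No augmenting path remains; maximum flow = 21.
By max-flow min-cut, the minimum cut capacity equals the max flow.
In the residual graph, reachable from Depot: {Depot, Jct3, Y1, HubB, Jct1, Jct2, HubC, Y3}.
Min-cut edges: Jct1→Y2 (4), HubC→Port (6), Y3→Port (11); capacity 4 + 6 + 11 = 21.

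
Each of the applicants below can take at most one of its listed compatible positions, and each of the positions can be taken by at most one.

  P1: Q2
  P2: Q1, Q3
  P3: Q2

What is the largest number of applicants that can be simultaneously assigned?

Unit-capacity flow: source→left, listed edges, right→sink; max matching = max flow.
Augmenting path P1→Q2 (+1); matched 1.
Augmenting path P2→Q1 (+1); matched 2.
No augmenting path remains; maximum matching = 2.
König certificate: {P2, Q2} is a vertex cover of size 2 (every listed pair touches it), so no matching can be larger.

2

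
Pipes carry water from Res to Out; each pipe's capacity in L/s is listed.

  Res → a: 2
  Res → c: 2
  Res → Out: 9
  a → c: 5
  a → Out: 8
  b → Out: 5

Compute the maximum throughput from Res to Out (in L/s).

11

Augment Res→Out: bottleneck 9, flow now 9.
Augment Res→a→Out: bottleneck 2, flow now 11.
No augmenting path remains; maximum flow = 11.
In the residual graph, reachable from Res: {Res, c}.
Min-cut edges: Res→a (2), Res→Out (9); capacity 2 + 9 = 11.
This cut is saturated, so no flow can exceed 11.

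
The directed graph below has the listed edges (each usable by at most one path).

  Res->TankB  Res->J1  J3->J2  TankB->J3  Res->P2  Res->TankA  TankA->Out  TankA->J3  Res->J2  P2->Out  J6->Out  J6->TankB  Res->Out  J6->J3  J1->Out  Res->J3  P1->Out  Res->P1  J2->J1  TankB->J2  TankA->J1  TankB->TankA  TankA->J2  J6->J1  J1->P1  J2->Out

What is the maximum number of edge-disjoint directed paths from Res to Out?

Assign every edge capacity 1; by Menger, the answer equals the max flow.
Path Res→Out (+1); total 1.
Path Res→P2→Out (+1); total 2.
Path Res→TankA→Out (+1); total 3.
Path Res→P1→Out (+1); total 4.
Path Res→J2→Out (+1); total 5.
Path Res→J1→Out (+1); total 6.
No residual Res→Out path; max flow = 6.
Certifying cut of size 6: {J1→Out, J2→Out, P1→Out, Res→Out, Res→P2, TankA→Out}.

6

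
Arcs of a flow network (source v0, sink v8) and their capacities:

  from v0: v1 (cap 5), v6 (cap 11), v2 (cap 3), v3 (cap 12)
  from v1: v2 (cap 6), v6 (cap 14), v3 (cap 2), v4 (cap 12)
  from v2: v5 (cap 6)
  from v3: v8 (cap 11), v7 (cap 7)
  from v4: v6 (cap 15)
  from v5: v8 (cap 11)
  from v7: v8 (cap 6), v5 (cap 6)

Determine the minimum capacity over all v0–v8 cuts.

20

Augment v0→v3→v8: bottleneck 11, flow now 11.
Augment v0→v2→v5→v8: bottleneck 3, flow now 14.
Augment v0→v3→v7→v8: bottleneck 1, flow now 15.
Augment v0→v1→v2→v5→v8: bottleneck 3, flow now 18.
Augment v0→v1→v3→v7→v8: bottleneck 2, flow now 20.
No augmenting path remains; maximum flow = 20.
By max-flow min-cut, the minimum cut capacity equals the max flow.
In the residual graph, reachable from v0: {v0, v6}.
Min-cut edges: v0→v1 (5), v0→v2 (3), v0→v3 (12); capacity 5 + 3 + 12 = 20.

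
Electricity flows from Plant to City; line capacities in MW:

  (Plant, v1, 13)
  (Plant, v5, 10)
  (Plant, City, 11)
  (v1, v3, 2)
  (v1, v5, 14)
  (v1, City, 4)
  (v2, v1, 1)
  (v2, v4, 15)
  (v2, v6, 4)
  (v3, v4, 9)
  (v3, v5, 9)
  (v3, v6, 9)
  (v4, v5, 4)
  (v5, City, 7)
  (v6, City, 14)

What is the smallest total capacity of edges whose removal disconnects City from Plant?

24

Augment Plant→City: bottleneck 11, flow now 11.
Augment Plant→v1→City: bottleneck 4, flow now 15.
Augment Plant→v5→City: bottleneck 7, flow now 22.
Augment Plant→v1→v3→v6→City: bottleneck 2, flow now 24.
No augmenting path remains; maximum flow = 24.
By max-flow min-cut, the minimum cut capacity equals the max flow.
In the residual graph, reachable from Plant: {Plant, v1, v5}.
Min-cut edges: Plant→City (11), v1→v3 (2), v1→City (4), v5→City (7); capacity 11 + 2 + 4 + 7 = 24.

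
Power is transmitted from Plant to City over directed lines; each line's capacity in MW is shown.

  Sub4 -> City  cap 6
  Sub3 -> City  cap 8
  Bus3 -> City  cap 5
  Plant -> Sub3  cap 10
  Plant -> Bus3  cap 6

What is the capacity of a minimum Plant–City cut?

13

Augment Plant→Bus3→City: bottleneck 5, flow now 5.
Augment Plant→Sub3→City: bottleneck 8, flow now 13.
No augmenting path remains; maximum flow = 13.
By max-flow min-cut, the minimum cut capacity equals the max flow.
In the residual graph, reachable from Plant: {Plant, Bus3, Sub3}.
Min-cut edges: Bus3→City (5), Sub3→City (8); capacity 5 + 8 = 13.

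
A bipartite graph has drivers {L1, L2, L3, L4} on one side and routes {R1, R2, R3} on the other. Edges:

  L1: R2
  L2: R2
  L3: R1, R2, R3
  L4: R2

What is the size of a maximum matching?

Unit-capacity flow: source→left, listed edges, right→sink; max matching = max flow.
Augmenting path L1→R2 (+1); matched 1.
Augmenting path L3→R1 (+1); matched 2.
No augmenting path remains; maximum matching = 2.
König certificate: {L3, R2} is a vertex cover of size 2 (every listed pair touches it), so no matching can be larger.

2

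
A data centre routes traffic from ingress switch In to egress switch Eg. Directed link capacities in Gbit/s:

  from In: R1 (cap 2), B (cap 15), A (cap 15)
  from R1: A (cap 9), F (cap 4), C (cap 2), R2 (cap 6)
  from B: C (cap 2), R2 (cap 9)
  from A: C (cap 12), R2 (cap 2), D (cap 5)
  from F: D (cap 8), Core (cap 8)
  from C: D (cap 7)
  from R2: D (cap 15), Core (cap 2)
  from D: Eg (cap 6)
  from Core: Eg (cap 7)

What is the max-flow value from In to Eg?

10

Augment In→A→D→Eg: bottleneck 5, flow now 5.
Augment In→R1→F→D→Eg: bottleneck 1, flow now 6.
Augment In→R1→F→Core→Eg: bottleneck 1, flow now 7.
Augment In→B→R2→Core→Eg: bottleneck 2, flow now 9.
Augment In→B→C→D→F→Core→Eg: bottleneck 1, flow now 10. (uses reverse residual edge)
No augmenting path remains; maximum flow = 10.
In the residual graph, reachable from In: {In, B, A, C, R2, D}.
Min-cut edges: In→R1 (2), R2→Core (2), D→Eg (6); capacity 2 + 2 + 6 = 10.
This cut is saturated, so no flow can exceed 10.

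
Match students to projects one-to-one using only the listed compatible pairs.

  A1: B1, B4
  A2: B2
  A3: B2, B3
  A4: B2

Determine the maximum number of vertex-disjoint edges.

3

Unit-capacity flow: source→left, listed edges, right→sink; max matching = max flow.
Augmenting path A1→B1 (+1); matched 1.
Augmenting path A2→B2 (+1); matched 2.
Augmenting path A3→B3 (+1); matched 3.
No augmenting path remains; maximum matching = 3.
König certificate: {A1, A3, B2} is a vertex cover of size 3 (every listed pair touches it), so no matching can be larger.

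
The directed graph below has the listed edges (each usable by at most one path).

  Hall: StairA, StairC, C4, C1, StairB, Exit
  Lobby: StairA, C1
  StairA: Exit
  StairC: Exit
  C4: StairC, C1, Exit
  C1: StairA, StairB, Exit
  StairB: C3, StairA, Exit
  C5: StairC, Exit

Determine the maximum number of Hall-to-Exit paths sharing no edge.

Assign every edge capacity 1; by Menger, the answer equals the max flow.
Path Hall→Exit (+1); total 1.
Path Hall→StairA→Exit (+1); total 2.
Path Hall→StairC→Exit (+1); total 3.
Path Hall→C4→Exit (+1); total 4.
Path Hall→C1→Exit (+1); total 5.
Path Hall→StairB→Exit (+1); total 6.
No residual Hall→Exit path; max flow = 6.
Certifying cut of size 6: {Hall→C1, Hall→C4, Hall→Exit, Hall→StairA, Hall→StairB, Hall→StairC}.

6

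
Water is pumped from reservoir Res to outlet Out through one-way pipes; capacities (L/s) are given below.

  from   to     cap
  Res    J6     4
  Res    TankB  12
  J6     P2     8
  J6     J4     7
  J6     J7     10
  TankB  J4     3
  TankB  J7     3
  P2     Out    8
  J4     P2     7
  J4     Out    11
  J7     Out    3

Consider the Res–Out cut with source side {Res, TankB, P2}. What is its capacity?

18

Edges leaving {Res, TankB, P2}: Res→J6 (4), TankB→J4 (3), TankB→J7 (3), P2→Out (8).
Cut capacity = 4 + 3 + 3 + 8 = 18.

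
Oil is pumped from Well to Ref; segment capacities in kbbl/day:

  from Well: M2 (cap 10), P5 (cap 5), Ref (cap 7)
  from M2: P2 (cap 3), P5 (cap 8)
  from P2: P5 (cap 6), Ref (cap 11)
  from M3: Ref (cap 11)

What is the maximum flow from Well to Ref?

Augment Well→Ref: bottleneck 7, flow now 7.
Augment Well→M2→P2→Ref: bottleneck 3, flow now 10.
No augmenting path remains; maximum flow = 10.
In the residual graph, reachable from Well: {Well, M2, P5}.
Min-cut edges: Well→Ref (7), M2→P2 (3); capacity 7 + 3 = 10.
This cut is saturated, so no flow can exceed 10.

10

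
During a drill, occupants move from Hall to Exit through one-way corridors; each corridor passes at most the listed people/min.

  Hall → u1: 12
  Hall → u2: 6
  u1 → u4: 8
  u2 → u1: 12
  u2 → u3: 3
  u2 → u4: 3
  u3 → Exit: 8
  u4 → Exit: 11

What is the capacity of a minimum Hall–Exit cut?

Augment Hall→u1→u4→Exit: bottleneck 8, flow now 8.
Augment Hall→u2→u3→Exit: bottleneck 3, flow now 11.
Augment Hall→u2→u4→Exit: bottleneck 3, flow now 14.
No augmenting path remains; maximum flow = 14.
By max-flow min-cut, the minimum cut capacity equals the max flow.
In the residual graph, reachable from Hall: {Hall, u1}.
Min-cut edges: Hall→u2 (6), u1→u4 (8); capacity 6 + 8 = 14.

14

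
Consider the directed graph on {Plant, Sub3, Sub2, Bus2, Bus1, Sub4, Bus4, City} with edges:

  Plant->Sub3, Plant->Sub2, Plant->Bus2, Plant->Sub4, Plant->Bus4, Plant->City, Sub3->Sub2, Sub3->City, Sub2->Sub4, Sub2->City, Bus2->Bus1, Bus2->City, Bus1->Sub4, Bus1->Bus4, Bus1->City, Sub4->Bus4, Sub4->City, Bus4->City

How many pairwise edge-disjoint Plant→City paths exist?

6

Assign every edge capacity 1; by Menger, the answer equals the max flow.
Path Plant→City (+1); total 1.
Path Plant→Sub3→City (+1); total 2.
Path Plant→Sub2→City (+1); total 3.
Path Plant→Bus2→City (+1); total 4.
Path Plant→Sub4→City (+1); total 5.
Path Plant→Bus4→City (+1); total 6.
No residual Plant→City path; max flow = 6.
Certifying cut of size 6: {Plant→Bus2, Plant→Bus4, Plant→City, Plant→Sub2, Plant→Sub3, Plant→Sub4}.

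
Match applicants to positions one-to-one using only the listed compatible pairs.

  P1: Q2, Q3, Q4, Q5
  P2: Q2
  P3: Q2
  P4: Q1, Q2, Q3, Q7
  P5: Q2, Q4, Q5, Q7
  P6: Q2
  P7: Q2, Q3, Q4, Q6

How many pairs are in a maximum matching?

Unit-capacity flow: source→left, listed edges, right→sink; max matching = max flow.
Augmenting path P1→Q2 (+1); matched 1.
Augmenting path P4→Q1 (+1); matched 2.
Augmenting path P5→Q4 (+1); matched 3.
Augmenting path P7→Q3 (+1); matched 4.
Augmenting path P2→Q2→P1→Q5 (+1); matched 5.
No augmenting path remains; maximum matching = 5.
König certificate: {P1, P4, P5, P7, Q2} is a vertex cover of size 5 (every listed pair touches it), so no matching can be larger.

5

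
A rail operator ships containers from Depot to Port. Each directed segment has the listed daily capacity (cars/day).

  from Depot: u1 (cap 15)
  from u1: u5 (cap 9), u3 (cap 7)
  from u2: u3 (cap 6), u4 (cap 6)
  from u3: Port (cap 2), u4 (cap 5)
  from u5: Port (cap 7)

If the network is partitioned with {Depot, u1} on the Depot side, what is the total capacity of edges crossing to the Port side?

16

Edges leaving {Depot, u1}: u1→u3 (7), u1→u5 (9).
Cut capacity = 7 + 9 = 16.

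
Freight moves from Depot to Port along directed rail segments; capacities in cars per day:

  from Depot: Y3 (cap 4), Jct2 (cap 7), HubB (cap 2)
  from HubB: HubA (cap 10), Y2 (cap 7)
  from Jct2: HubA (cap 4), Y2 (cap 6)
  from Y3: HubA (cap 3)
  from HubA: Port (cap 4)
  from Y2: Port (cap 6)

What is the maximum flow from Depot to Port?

10

Augment Depot→HubB→HubA→Port: bottleneck 2, flow now 2.
Augment Depot→Jct2→HubA→Port: bottleneck 2, flow now 4.
Augment Depot→Jct2→Y2→Port: bottleneck 5, flow now 9.
Augment Depot→Y3→HubA→HubB→Y2→Port: bottleneck 1, flow now 10. (uses reverse residual edge)
No augmenting path remains; maximum flow = 10.
In the residual graph, reachable from Depot: {Depot, HubB, Jct2, Y3, HubA, Y2}.
Min-cut edges: HubA→Port (4), Y2→Port (6); capacity 4 + 6 = 10.
This cut is saturated, so no flow can exceed 10.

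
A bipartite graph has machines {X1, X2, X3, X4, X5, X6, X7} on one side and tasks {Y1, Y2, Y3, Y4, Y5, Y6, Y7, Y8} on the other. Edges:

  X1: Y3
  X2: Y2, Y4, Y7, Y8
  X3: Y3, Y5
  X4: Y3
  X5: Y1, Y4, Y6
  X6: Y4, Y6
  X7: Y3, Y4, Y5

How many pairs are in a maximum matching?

6

Unit-capacity flow: source→left, listed edges, right→sink; max matching = max flow.
Augmenting path X1→Y3 (+1); matched 1.
Augmenting path X2→Y2 (+1); matched 2.
Augmenting path X3→Y5 (+1); matched 3.
Augmenting path X5→Y1 (+1); matched 4.
Augmenting path X6→Y4 (+1); matched 5.
Augmenting path X7→Y4→X6→Y6 (+1); matched 6.
No augmenting path remains; maximum matching = 6.
König certificate: {X2, X3, X5, X6, X7, Y3} is a vertex cover of size 6 (every listed pair touches it), so no matching can be larger.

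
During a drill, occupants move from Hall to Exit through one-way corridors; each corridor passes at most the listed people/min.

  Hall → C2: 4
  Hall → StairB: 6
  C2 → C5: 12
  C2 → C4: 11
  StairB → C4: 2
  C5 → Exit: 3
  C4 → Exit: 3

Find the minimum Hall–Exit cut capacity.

Augment Hall→C2→C5→Exit: bottleneck 3, flow now 3.
Augment Hall→C2→C4→Exit: bottleneck 1, flow now 4.
Augment Hall→StairB→C4→Exit: bottleneck 2, flow now 6.
No augmenting path remains; maximum flow = 6.
By max-flow min-cut, the minimum cut capacity equals the max flow.
In the residual graph, reachable from Hall: {Hall, StairB}.
Min-cut edges: Hall→C2 (4), StairB→C4 (2); capacity 4 + 2 = 6.

6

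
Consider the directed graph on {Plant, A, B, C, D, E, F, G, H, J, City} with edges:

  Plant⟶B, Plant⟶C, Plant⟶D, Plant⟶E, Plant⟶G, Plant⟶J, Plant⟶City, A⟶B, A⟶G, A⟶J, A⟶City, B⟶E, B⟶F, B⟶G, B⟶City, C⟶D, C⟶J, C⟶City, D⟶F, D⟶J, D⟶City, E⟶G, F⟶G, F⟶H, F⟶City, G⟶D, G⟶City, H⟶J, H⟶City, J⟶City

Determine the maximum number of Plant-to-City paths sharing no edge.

Assign every edge capacity 1; by Menger, the answer equals the max flow.
Path Plant→City (+1); total 1.
Path Plant→B→City (+1); total 2.
Path Plant→C→City (+1); total 3.
Path Plant→D→City (+1); total 4.
Path Plant→G→City (+1); total 5.
Path Plant→J→City (+1); total 6.
Path Plant→E→G→D→F→City (+1); total 7.
No residual Plant→City path; max flow = 7.
Certifying cut of size 7: {Plant→B, Plant→C, Plant→City, Plant→D, Plant→E, Plant→G, Plant→J}.

7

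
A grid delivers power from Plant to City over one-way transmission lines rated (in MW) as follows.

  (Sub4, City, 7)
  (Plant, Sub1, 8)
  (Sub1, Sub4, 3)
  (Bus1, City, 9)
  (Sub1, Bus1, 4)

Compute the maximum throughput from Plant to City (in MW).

7

Augment Plant→Sub1→Sub4→City: bottleneck 3, flow now 3.
Augment Plant→Sub1→Bus1→City: bottleneck 4, flow now 7.
No augmenting path remains; maximum flow = 7.
In the residual graph, reachable from Plant: {Plant, Sub1}.
Min-cut edges: Sub1→Sub4 (3), Sub1→Bus1 (4); capacity 3 + 4 = 7.
This cut is saturated, so no flow can exceed 7.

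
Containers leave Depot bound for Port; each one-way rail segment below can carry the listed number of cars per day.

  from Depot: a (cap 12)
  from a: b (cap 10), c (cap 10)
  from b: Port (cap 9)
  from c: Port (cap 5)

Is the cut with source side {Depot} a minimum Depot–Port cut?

Yes — it is a minimum cut (capacity 12).

Given cut capacity: 12 = 12.
Augment Depot→a→b→Port: bottleneck 9, flow now 9.
Augment Depot→a→c→Port: bottleneck 3, flow now 12.
No augmenting path remains; maximum flow = 12.
Cut capacity 12 equals the max flow, so it is a minimum cut.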